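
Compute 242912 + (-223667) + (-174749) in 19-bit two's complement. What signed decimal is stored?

-155504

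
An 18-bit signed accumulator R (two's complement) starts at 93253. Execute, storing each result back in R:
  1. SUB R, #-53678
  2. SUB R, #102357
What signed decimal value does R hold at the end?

44574

Start: R = 93253 = 010110110001000101.
R = 93253 − (-53678) = 146931; wraps to -115213 = 100011110111110011
R = -115213 − 102357 = -217570; wraps to 44574 = 001010111000011110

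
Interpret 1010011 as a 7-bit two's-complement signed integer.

-45

MSB is 1, so the value is negative.
Invert: 0101100. Add 1: 0101101 = 45. So the value is −45.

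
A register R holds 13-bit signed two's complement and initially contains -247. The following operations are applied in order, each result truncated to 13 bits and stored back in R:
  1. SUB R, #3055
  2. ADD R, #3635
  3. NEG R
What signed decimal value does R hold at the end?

-333

Start: R = -247 = 1111100001001.
R = -247 − 3055 = -3302 = 1001100011010
R = -3302 + 3635 = 333 = 0000101001101
R = −(333) = -333 = 1111010110011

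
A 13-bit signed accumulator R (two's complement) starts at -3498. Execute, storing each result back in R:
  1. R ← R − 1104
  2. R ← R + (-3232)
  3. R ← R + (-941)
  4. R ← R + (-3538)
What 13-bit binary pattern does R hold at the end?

0111111100111

Start: R = -3498 = 1001001010110.
R = -3498 − 1104 = -4602; wraps to 3590 = 0111000000110
R = 3590 + (-3232) = 358 = 0000101100110
R = 358 + (-941) = -583 = 1110110111001
R = -583 + (-3538) = -4121; wraps to 4071 = 0111111100111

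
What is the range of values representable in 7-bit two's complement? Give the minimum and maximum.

min = -64, max = 63

Minimum: −2^6 = -64.
Maximum: 2^6 − 1 = 63.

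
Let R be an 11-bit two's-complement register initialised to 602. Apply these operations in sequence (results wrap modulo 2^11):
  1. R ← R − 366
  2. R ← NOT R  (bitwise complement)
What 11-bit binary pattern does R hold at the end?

11100010011

Start: R = 602 = 01001011010.
R = 602 − 366 = 236 = 00011101100
R = NOT 00011101100 = 11100010011 = -237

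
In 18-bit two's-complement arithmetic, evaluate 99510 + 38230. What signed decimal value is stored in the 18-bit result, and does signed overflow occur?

-124404; overflow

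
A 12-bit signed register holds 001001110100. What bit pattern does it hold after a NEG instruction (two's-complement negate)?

Invert: 110110001011. Add 1: 110110001100.

110110001100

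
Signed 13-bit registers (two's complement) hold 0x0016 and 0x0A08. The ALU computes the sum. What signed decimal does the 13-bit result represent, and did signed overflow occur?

0x0016 = 0000000010110 = 22 (signed)
0x0A08 = 0101000001000 = 2568 (signed)
  0000000010110
+ 0101000001000
= 0101000011110
Result 0101000011110: MSB = 0 → value 2590.
Both addends are non-negative and so is the stored result: no signed overflow.

2590; no overflow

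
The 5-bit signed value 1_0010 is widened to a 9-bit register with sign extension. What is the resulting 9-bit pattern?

MSB of 10010 is 1; replicate it into the new high bits.
1111|10010 → 111110010 (still -14).

111110010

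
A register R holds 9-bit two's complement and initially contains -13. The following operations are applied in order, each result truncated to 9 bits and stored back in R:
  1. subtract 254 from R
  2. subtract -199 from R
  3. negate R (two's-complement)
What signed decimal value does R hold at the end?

68

Start: R = -13 = 111110011.
R = -13 − 254 = -267; wraps to 245 = 011110101
R = 245 − (-199) = 444; wraps to -68 = 110111100
R = −(-68) = 68 = 001000100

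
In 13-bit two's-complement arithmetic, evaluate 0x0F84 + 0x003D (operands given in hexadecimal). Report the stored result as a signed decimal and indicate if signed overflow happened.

0x0F84 = 0111110000100 = 3972 (signed)
0x003D = 0000000111101 = 61 (signed)
  0111110000100
+ 0000000111101
= 0111111000001
Result 0111111000001: MSB = 0 → value 4033.
Both addends are non-negative and so is the stored result: no signed overflow.

4033; no overflow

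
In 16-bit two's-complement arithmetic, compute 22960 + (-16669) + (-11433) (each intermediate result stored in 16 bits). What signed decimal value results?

-5142

22960 + (-16669) = 6291 (0001100010010011)
6291 + (-11433) = -5142 (1110101111101010)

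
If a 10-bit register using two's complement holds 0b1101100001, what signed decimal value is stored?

-159

MSB is 1, so the value is negative.
Invert: 0010011110. Add 1: 0010011111 = 159. So the value is −159.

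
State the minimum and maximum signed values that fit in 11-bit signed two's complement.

Minimum: −2^10 = -1024.
Maximum: 2^10 − 1 = 1023.

min = -1024, max = 1023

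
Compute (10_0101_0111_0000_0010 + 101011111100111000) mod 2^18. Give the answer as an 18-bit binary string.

  100101011100000010
+ 101011111100111000
= 010001011000111010  (discard carry-out 1)

010001011000111010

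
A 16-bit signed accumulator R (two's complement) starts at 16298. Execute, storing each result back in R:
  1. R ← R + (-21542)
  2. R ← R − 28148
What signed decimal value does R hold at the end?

32144

Start: R = 16298 = 0011111110101010.
R = 16298 + (-21542) = -5244 = 1110101110000100
R = -5244 − 28148 = -33392; wraps to 32144 = 0111110110010000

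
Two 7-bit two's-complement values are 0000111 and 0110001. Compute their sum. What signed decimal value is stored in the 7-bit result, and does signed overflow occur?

56; no overflow

0000111 = 7 (signed)
0110001 = 49 (signed)
  0000111
+ 0110001
= 0111000
Result 0111000: MSB = 0 → value 56.
Both addends are non-negative and so is the stored result: no signed overflow.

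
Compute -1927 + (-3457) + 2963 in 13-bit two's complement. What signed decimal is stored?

-2421

-1927 + (-3457) = -5384 → wraps to 2808 (0101011111000)
2808 + 2963 = 5771 → wraps to -2421 (1011010001011)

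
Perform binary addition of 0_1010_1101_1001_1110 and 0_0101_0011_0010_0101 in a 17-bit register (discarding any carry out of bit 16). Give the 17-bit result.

10000000011000011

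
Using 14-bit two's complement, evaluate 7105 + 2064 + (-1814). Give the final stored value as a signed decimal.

7105 + 2064 = 9169 → wraps to -7215 (10001111010001)
-7215 + (-1814) = -9029 → wraps to 7355 (01110010111011)

7355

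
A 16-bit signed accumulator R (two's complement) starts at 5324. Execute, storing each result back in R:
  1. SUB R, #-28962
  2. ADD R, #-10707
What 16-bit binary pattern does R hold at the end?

Start: R = 5324 = 0001010011001100.
R = 5324 − (-28962) = 34286; wraps to -31250 = 1000010111101110
R = -31250 + (-10707) = -41957; wraps to 23579 = 0101110000011011

0101110000011011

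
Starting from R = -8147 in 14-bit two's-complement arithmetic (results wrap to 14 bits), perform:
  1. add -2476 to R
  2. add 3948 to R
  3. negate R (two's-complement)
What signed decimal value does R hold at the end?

Start: R = -8147 = 10000000101101.
R = -8147 + (-2476) = -10623; wraps to 5761 = 01011010000001
R = 5761 + 3948 = 9709; wraps to -6675 = 10010111101101
R = −(-6675) = 6675 = 01101000010011

6675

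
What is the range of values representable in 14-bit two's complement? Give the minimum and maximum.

Minimum: −2^13 = -8192.
Maximum: 2^13 − 1 = 8191.

min = -8192, max = 8191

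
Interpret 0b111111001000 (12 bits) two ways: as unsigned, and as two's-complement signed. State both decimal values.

Unsigned: 111111001000 = 4040.
Signed: MSB=1 → 4040 − 4096 = -56.

unsigned = 4040, signed = -56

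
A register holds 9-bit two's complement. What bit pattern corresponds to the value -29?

111100011

|-29| = 29 = 000011101 in 9 bits.
Invert the bits: 111100010. Add 1: 111100011.
Check: 111100011 reads as 483 − 512 = -29.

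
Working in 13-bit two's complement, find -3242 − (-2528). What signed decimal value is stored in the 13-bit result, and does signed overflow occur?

-714; no overflow

-3242 → 1001101010110
-2528 → 1011000100000
Subtract via negate-and-add: invert 1011000100000 + 1 = 0100111100000 (i.e. 2528).
  1001101010110
+ 0100111100000
= 1110100110110
Result 1110100110110: MSB = 1 → 7478 − 8192 = -714.
Addends (after negating the subtrahend) have opposite signs, so signed overflow cannot occur.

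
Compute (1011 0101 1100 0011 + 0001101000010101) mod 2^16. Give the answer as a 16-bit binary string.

  1011010111000011
+ 0001101000010101
= 1100111111011000

1100111111011000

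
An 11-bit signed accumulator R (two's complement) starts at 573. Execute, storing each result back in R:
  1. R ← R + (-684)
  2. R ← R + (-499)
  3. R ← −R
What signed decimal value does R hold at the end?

Start: R = 573 = 01000111101.
R = 573 + (-684) = -111 = 11110010001
R = -111 + (-499) = -610 = 10110011110
R = −(-610) = 610 = 01001100010

610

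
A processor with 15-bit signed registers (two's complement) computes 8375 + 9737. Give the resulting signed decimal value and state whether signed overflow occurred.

8375 → 010000010110111
9737 → 010011000001001
  010000010110111
+ 010011000001001
= 100011011000000
Result 100011011000000: MSB = 1 → 18112 − 32768 = -14656.
Both addends are non-negative but the stored result is negative: signed overflow. The true value 8375 + 9737 = 18112 lies outside [-16384, 16383].

-14656; overflow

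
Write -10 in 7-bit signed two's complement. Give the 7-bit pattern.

1110110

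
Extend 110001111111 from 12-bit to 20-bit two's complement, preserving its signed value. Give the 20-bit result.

11111111110001111111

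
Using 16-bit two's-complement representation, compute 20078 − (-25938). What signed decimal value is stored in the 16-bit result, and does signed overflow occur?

-19520; overflow

20078 → 0100111001101110
-25938 → 1001101010101110
Subtract via negate-and-add: invert 1001101010101110 + 1 = 0110010101010010 (i.e. 25938).
  0100111001101110
+ 0110010101010010
= 1011001111000000
Result 1011001111000000: MSB = 1 → 46016 − 65536 = -19520.
Both addends (after negating the subtrahend) are non-negative but the stored result is negative: signed overflow. The true value 20078 − (-25938) = 46016 lies outside [-32768, 32767].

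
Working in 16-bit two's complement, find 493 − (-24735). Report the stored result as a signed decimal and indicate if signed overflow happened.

493 → 0000000111101101
-24735 → 1001111101100001
Subtract via negate-and-add: invert 1001111101100001 + 1 = 0110000010011111 (i.e. 24735).
  0000000111101101
+ 0110000010011111
= 0110001010001100
Result 0110001010001100: MSB = 0 → value 25228.
Both addends (after negating the subtrahend) are non-negative and so is the stored result: no signed overflow.

25228; no overflow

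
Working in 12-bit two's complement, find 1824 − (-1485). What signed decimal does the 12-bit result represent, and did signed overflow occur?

-787; overflow

1824 → 011100100000
-1485 → 101000110011
Subtract via negate-and-add: invert 101000110011 + 1 = 010111001101 (i.e. 1485).
  011100100000
+ 010111001101
= 110011101101
Result 110011101101: MSB = 1 → 3309 − 4096 = -787.
Both addends (after negating the subtrahend) are non-negative but the stored result is negative: signed overflow. The true value 1824 − (-1485) = 3309 lies outside [-2048, 2047].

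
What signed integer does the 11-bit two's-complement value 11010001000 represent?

-376

MSB is 1, so the value is negative.
Unsigned reading: 1672. Subtract 2^11 = 2048: 1672 − 2048 = -376.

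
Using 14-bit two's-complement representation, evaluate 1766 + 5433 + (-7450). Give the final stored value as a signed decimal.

-251

1766 + 5433 = 7199 (01110000011111)
7199 + (-7450) = -251 (11111100000101)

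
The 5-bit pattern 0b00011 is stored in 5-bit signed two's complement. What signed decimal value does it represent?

3

MSB is 0, so the value is non-negative: 00011 = 3.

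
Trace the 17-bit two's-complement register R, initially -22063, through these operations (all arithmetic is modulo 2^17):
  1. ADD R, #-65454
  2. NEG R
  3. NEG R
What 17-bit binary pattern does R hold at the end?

01010101000100011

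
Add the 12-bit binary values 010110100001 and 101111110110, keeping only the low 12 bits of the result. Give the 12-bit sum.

  010110100001
+ 101111110110
= 000110010111  (discard carry-out 1)

000110010111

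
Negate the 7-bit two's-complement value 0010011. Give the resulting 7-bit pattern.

Invert: 1101100. Add 1: 1101101.
Check: 0010011 = 19, 1101101 = -19.

1101101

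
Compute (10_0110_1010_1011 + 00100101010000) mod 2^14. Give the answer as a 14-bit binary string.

10111111111011

  10011010101011
+ 00100101010000
= 10111111111011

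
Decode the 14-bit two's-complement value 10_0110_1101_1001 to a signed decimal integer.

-6439

MSB is 1, so the value is negative.
Invert: 01100100100110. Add 1: 01100100100111 = 6439. So the value is −6439.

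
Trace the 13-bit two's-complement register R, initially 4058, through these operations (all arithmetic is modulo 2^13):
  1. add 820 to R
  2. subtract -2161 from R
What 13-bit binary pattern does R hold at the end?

1101101111111

Start: R = 4058 = 0111111011010.
R = 4058 + 820 = 4878; wraps to -3314 = 1001100001110
R = -3314 − (-2161) = -1153 = 1101101111111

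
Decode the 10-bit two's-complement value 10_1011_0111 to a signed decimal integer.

MSB is 1, so the value is negative.
Unsigned reading: 695. Subtract 2^10 = 1024: 695 − 1024 = -329.

-329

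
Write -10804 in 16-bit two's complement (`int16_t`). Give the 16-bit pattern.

|-10804| = 10804 = 0010101000110100 in 16 bits.
Invert the bits: 1101010111001011. Add 1: 1101010111001100.
Check: 1101010111001100 reads as 54732 − 65536 = -10804.

1101010111001100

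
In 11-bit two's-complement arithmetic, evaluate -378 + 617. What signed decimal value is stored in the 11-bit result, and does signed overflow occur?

239; no overflow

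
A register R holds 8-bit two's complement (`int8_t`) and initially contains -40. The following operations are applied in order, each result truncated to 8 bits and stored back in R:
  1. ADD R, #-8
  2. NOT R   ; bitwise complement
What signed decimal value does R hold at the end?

47

Start: R = -40 = 11011000.
R = -40 + (-8) = -48 = 11010000
R = NOT 11010000 = 00101111 = 47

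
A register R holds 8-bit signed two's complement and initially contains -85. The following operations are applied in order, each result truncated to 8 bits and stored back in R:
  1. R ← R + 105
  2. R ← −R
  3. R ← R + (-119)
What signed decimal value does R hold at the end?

Start: R = -85 = 10101011.
R = -85 + 105 = 20 = 00010100
R = −(20) = -20 = 11101100
R = -20 + (-119) = -139; wraps to 117 = 01110101

117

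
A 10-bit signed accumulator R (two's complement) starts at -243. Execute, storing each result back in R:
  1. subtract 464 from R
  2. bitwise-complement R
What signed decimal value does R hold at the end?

-318

Start: R = -243 = 1100001101.
R = -243 − 464 = -707; wraps to 317 = 0100111101
R = NOT 0100111101 = 1011000010 = -318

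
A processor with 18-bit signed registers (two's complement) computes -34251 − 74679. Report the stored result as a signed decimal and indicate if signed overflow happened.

-108930; no overflow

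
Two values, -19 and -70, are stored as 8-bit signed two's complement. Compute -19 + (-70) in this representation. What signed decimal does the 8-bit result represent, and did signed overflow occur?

-19 → 11101101
-70 → 10111010
  11101101
+ 10111010
= 10100111  (discard carry-out 1)
Result 10100111: MSB = 1 → 167 − 256 = -89.
Both addends are negative and so is the stored result: no signed overflow.

-89; no overflow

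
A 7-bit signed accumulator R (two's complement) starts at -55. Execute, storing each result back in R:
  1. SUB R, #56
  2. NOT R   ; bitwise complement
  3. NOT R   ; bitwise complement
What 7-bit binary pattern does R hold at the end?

Start: R = -55 = 1001001.
R = -55 − 56 = -111; wraps to 17 = 0010001
R = NOT 0010001 = 1101110 = -18
R = NOT 1101110 = 0010001 = 17

0010001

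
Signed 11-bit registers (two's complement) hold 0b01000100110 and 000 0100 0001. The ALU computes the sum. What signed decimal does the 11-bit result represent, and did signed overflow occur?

615; no overflow

0b01000100110 → 01000100110 = 550 (signed)
000 0100 0001 → 00001000001 = 65 (signed)
  01000100110
+ 00001000001
= 01001100111
Result 01001100111: MSB = 0 → value 615.
Both addends are non-negative and so is the stored result: no signed overflow.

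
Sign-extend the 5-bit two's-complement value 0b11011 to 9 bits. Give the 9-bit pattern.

MSB of 11011 is 1; replicate it into the new high bits.
1111|11011 → 111111011 (still -5).

111111011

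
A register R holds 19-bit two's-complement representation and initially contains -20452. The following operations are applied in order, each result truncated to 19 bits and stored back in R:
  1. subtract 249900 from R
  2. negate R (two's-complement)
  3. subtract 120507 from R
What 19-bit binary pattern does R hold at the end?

0100100100101010101

Start: R = -20452 = 1111011000000011100.
R = -20452 − 249900 = -270352; wraps to 253936 = 0111101111111110000
R = −(253936) = -253936 = 1000010000000010000
R = -253936 − 120507 = -374443; wraps to 149845 = 0100100100101010101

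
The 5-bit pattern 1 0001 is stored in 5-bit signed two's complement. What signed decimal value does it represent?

MSB is 1, so the value is negative.
Invert: 01110. Add 1: 01111 = 15. So the value is −15.

-15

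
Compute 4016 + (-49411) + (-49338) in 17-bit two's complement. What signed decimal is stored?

4016 + (-49411) = -45395 (10100111010101101)
-45395 + (-49338) = -94733 → wraps to 36339 (01000110111110011)

36339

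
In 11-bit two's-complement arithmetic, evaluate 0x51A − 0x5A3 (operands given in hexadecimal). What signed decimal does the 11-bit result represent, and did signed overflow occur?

-137; no overflow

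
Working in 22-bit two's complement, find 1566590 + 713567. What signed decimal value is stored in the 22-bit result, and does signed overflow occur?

1566590 → 0101111110011101111110
713567 → 0010101110001101011111
  0101111110011101111110
+ 0010101110001101011111
= 1000101100101011011101
Result 1000101100101011011101: MSB = 1 → 2280157 − 4194304 = -1914147.
Both addends are non-negative but the stored result is negative: signed overflow. The true value 1566590 + 713567 = 2280157 lies outside [-2097152, 2097151].

-1914147; overflow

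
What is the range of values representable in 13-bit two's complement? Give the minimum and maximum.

min = -4096, max = 4095

Minimum: −2^12 = -4096.
Maximum: 2^12 − 1 = 4095.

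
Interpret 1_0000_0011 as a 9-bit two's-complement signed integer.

-253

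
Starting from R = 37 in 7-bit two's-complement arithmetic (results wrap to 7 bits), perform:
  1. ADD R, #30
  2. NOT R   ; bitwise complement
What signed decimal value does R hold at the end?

Start: R = 37 = 0100101.
R = 37 + 30 = 67; wraps to -61 = 1000011
R = NOT 1000011 = 0111100 = 60

60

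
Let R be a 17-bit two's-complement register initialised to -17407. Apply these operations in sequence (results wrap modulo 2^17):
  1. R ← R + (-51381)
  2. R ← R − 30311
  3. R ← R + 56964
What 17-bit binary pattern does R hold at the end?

10101101101101001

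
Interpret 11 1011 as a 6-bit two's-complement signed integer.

MSB is 1, so the value is negative.
Unsigned reading: 59. Subtract 2^6 = 64: 59 − 64 = -5.

-5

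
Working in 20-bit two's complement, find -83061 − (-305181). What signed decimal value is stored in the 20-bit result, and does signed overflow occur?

-83061 → 11101011101110001011
-305181 → 10110101011111100011
Subtract via negate-and-add: invert 10110101011111100011 + 1 = 01001010100000011101 (i.e. 305181).
  11101011101110001011
+ 01001010100000011101
= 00110110001110101000  (discard carry-out 1)
Result 00110110001110101000: MSB = 0 → value 222120.
Addends (after negating the subtrahend) have opposite signs, so signed overflow cannot occur.

222120; no overflow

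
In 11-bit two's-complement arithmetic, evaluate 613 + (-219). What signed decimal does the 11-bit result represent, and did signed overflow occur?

394; no overflow

613 → 01001100101
-219 → 11100100101
  01001100101
+ 11100100101
= 00110001010  (discard carry-out 1)
Result 00110001010: MSB = 0 → value 394.
Addends have opposite signs, so signed overflow cannot occur.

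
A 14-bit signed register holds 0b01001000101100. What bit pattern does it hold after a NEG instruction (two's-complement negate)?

10110111010100

Invert: 10110111010011. Add 1: 10110111010100.
Check: 01001000101100 = 4652, 10110111010100 = -4652.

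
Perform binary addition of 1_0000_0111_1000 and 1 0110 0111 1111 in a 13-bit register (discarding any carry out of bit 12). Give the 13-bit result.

0011011110111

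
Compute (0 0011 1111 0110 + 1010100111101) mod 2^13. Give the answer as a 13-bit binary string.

1100100110011

  0001111110110
+ 1010100111101
= 1100100110011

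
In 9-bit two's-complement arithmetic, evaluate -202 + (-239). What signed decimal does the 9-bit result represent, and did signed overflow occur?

71; overflow

-202 → 100110110
-239 → 100010001
  100110110
+ 100010001
= 001000111  (discard carry-out 1)
Result 001000111: MSB = 0 → value 71.
Both addends are negative but the stored result is non-negative: signed overflow. The true value -202 + (-239) = -441 lies outside [-256, 255].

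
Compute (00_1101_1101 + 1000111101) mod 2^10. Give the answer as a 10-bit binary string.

  0011011101
+ 1000111101
= 1100011010

1100011010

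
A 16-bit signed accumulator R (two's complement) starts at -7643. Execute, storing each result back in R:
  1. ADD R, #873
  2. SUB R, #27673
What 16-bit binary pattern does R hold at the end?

Start: R = -7643 = 1110001000100101.
R = -7643 + 873 = -6770 = 1110010110001110
R = -6770 − 27673 = -34443; wraps to 31093 = 0111100101110101

0111100101110101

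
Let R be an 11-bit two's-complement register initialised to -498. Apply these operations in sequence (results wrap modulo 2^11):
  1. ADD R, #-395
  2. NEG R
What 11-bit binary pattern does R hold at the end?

Start: R = -498 = 11000001110.
R = -498 + (-395) = -893 = 10010000011
R = −(-893) = 893 = 01101111101

01101111101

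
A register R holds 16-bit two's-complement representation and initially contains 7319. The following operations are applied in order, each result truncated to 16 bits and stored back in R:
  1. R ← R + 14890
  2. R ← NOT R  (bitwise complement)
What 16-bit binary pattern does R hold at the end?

Start: R = 7319 = 0001110010010111.
R = 7319 + 14890 = 22209 = 0101011011000001
R = NOT 0101011011000001 = 1010100100111110 = -22210

1010100100111110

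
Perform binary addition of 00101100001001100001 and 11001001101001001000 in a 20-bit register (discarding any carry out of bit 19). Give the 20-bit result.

11110101110010101001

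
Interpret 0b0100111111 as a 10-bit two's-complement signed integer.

MSB is 0, so the value is non-negative: 0100111111 = 319.

319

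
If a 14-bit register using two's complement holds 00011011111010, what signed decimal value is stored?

1786

MSB is 0, so the value is non-negative: 00011011111010 = 1786.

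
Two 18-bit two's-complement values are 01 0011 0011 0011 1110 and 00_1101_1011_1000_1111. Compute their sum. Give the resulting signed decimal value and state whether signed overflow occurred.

-127283; overflow

01 0011 0011 0011 1110 → 010011001100111110 = 78654 (signed)
00_1101_1011_1000_1111 → 001101101110001111 = 56207 (signed)
  010011001100111110
+ 001101101110001111
= 100000111011001101
Result 100000111011001101: MSB = 1 → 134861 − 262144 = -127283.
Both addends are non-negative but the stored result is negative: signed overflow. The true value 78654 + 56207 = 134861 lies outside [-131072, 131071].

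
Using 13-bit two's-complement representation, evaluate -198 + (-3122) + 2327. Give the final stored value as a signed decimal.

-993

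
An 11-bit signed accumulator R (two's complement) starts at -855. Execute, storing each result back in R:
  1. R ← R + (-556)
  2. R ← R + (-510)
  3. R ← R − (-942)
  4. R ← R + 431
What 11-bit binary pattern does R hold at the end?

10111011100

Start: R = -855 = 10010101001.
R = -855 + (-556) = -1411; wraps to 637 = 01001111101
R = 637 + (-510) = 127 = 00001111111
R = 127 − (-942) = 1069; wraps to -979 = 10000101101
R = -979 + 431 = -548 = 10111011100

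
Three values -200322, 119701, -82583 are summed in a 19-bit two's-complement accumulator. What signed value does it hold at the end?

-163204

-200322 + 119701 = -80621 (1101100010100010011)
-80621 + (-82583) = -163204 (1011000001001111100)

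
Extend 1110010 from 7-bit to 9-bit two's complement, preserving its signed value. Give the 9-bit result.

111110010

MSB of 1110010 is 1; replicate it into the new high bits.
11|1110010 → 111110010 (still -14).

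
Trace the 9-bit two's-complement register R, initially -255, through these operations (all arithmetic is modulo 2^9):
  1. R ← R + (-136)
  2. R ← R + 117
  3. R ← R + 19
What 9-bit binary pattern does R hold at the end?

Start: R = -255 = 100000001.
R = -255 + (-136) = -391; wraps to 121 = 001111001
R = 121 + 117 = 238 = 011101110
R = 238 + 19 = 257; wraps to -255 = 100000001

100000001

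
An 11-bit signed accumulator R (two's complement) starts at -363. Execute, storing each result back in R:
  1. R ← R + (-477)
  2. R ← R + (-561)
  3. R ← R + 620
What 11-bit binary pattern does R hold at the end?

10011110011

Start: R = -363 = 11010010101.
R = -363 + (-477) = -840 = 10010111000
R = -840 + (-561) = -1401; wraps to 647 = 01010000111
R = 647 + 620 = 1267; wraps to -781 = 10011110011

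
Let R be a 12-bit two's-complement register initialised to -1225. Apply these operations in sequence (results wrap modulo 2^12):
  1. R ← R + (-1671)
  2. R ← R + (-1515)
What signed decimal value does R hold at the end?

Start: R = -1225 = 101100110111.
R = -1225 + (-1671) = -2896; wraps to 1200 = 010010110000
R = 1200 + (-1515) = -315 = 111011000101

-315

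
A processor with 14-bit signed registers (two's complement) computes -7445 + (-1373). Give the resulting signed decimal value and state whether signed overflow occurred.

7566; overflow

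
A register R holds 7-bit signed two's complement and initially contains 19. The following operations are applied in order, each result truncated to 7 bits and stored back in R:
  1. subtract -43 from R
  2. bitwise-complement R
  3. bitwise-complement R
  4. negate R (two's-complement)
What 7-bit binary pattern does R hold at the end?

1000010

Start: R = 19 = 0010011.
R = 19 − (-43) = 62 = 0111110
R = NOT 0111110 = 1000001 = -63
R = NOT 1000001 = 0111110 = 62
R = −(62) = -62 = 1000010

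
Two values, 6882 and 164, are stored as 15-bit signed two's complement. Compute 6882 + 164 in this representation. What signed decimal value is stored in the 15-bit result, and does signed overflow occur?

7046; no overflow

6882 → 001101011100010
164 → 000000010100100
  001101011100010
+ 000000010100100
= 001101110000110
Result 001101110000110: MSB = 0 → value 7046.
Both addends are non-negative and so is the stored result: no signed overflow.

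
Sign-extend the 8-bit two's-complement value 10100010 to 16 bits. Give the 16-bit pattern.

MSB of 10100010 is 1; replicate it into the new high bits.
11111111|10100010 → 1111111110100010 (still -94).

1111111110100010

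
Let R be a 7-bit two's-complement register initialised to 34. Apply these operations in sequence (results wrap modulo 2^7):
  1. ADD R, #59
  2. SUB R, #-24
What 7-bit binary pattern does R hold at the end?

1110101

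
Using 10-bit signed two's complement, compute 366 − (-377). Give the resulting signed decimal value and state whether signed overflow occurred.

-281; overflow

366 → 0101101110
-377 → 1010000111
Subtract via negate-and-add: invert 1010000111 + 1 = 0101111001 (i.e. 377).
  0101101110
+ 0101111001
= 1011100111
Result 1011100111: MSB = 1 → 743 − 1024 = -281.
Both addends (after negating the subtrahend) are non-negative but the stored result is negative: signed overflow. The true value 366 − (-377) = 743 lies outside [-512, 511].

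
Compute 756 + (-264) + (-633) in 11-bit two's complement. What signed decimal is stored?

756 + (-264) = 492 (00111101100)
492 + (-633) = -141 (11101110011)

-141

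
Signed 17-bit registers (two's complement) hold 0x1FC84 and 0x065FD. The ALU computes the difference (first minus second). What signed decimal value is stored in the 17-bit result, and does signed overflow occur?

-27001; no overflow

0x1FC84 = 11111110010000100 = -892 (signed)
0x065FD = 00110010111111101 = 26109 (signed)
Subtract via negate-and-add: invert 00110010111111101 + 1 = 11001101000000011 (i.e. -26109).
  11111110010000100
+ 11001101000000011
= 11001011010000111  (discard carry-out 1)
Result 11001011010000111: MSB = 1 → 104071 − 131072 = -27001.
Both addends (after negating the subtrahend) are negative and so is the stored result: no signed overflow.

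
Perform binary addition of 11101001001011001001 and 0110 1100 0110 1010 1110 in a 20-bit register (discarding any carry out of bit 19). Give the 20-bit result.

01010101100101110111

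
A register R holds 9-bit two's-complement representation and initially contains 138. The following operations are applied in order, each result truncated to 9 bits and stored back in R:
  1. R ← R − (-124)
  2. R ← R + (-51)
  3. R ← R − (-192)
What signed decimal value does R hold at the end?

Start: R = 138 = 010001010.
R = 138 − (-124) = 262; wraps to -250 = 100000110
R = -250 + (-51) = -301; wraps to 211 = 011010011
R = 211 − (-192) = 403; wraps to -109 = 110010011

-109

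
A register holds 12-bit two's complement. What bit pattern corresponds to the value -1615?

100110110001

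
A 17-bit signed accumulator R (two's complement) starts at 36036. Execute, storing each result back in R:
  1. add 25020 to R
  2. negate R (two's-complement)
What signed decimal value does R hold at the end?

Start: R = 36036 = 01000110011000100.
R = 36036 + 25020 = 61056 = 01110111010000000
R = −(61056) = -61056 = 10001000110000000

-61056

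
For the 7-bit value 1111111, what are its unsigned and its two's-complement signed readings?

unsigned = 127, signed = -1

Unsigned: 1111111 = 127.
Signed: MSB=1 → 127 − 128 = -1.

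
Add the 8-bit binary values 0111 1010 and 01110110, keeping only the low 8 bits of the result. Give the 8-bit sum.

  01111010
+ 01110110
= 11110000

11110000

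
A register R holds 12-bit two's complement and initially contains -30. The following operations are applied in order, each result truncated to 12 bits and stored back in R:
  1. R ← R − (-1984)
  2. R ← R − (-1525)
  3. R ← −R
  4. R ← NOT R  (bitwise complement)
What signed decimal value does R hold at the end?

Start: R = -30 = 111111100010.
R = -30 − (-1984) = 1954 = 011110100010
R = 1954 − (-1525) = 3479; wraps to -617 = 110110010111
R = −(-617) = 617 = 001001101001
R = NOT 001001101001 = 110110010110 = -618

-618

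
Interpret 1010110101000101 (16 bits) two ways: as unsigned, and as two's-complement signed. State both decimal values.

Unsigned: 1010110101000101 = 44357.
Signed: MSB=1 → 44357 − 65536 = -21179.

unsigned = 44357, signed = -21179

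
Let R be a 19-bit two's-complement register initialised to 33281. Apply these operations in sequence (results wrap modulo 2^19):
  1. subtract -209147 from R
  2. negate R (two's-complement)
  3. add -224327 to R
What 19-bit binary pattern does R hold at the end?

0001110000010111101

Start: R = 33281 = 0001000001000000001.
R = 33281 − (-209147) = 242428 = 0111011001011111100
R = −(242428) = -242428 = 1000100110100000100
R = -242428 + (-224327) = -466755; wraps to 57533 = 0001110000010111101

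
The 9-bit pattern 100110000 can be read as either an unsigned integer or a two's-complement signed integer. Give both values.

Unsigned: 100110000 = 304.
Signed: MSB=1 → 304 − 512 = -208.

unsigned = 304, signed = -208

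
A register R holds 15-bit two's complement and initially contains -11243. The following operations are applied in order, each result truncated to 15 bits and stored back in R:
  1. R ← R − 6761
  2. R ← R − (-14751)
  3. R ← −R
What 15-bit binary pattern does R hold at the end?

Start: R = -11243 = 101010000010101.
R = -11243 − 6761 = -18004; wraps to 14764 = 011100110101100
R = 14764 − (-14751) = 29515; wraps to -3253 = 111001101001011
R = −(-3253) = 3253 = 000110010110101

000110010110101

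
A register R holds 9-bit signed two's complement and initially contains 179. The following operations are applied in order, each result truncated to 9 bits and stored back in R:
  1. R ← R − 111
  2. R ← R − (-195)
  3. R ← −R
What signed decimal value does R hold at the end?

249

Start: R = 179 = 010110011.
R = 179 − 111 = 68 = 001000100
R = 68 − (-195) = 263; wraps to -249 = 100000111
R = −(-249) = 249 = 011111001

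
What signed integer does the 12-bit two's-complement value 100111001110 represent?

MSB is 1, so the value is negative.
Unsigned reading: 2510. Subtract 2^12 = 4096: 2510 − 4096 = -1586.

-1586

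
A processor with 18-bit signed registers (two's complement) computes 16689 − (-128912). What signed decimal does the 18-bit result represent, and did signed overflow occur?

-116543; overflow

16689 → 000100000100110001
-128912 → 100000100001110000
Subtract via negate-and-add: invert 100000100001110000 + 1 = 011111011110010000 (i.e. 128912).
  000100000100110001
+ 011111011110010000
= 100011100011000001
Result 100011100011000001: MSB = 1 → 145601 − 262144 = -116543.
Both addends (after negating the subtrahend) are non-negative but the stored result is negative: signed overflow. The true value 16689 − (-128912) = 145601 lies outside [-131072, 131071].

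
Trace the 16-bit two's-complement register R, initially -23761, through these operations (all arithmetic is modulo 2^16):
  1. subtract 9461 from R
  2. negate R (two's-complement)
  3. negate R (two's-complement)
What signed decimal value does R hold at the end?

32314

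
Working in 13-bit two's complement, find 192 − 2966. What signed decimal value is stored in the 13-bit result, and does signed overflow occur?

192 → 0000011000000
2966 → 0101110010110
Subtract via negate-and-add: invert 0101110010110 + 1 = 1010001101010 (i.e. -2966).
  0000011000000
+ 1010001101010
= 1010100101010
Result 1010100101010: MSB = 1 → 5418 − 8192 = -2774.
Addends (after negating the subtrahend) have opposite signs, so signed overflow cannot occur.

-2774; no overflow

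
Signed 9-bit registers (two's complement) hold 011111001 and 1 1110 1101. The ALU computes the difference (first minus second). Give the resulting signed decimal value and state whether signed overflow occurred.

-244; overflow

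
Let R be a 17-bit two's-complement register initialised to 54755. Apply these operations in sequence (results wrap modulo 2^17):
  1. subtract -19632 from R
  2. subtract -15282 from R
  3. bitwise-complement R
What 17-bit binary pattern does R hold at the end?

Start: R = 54755 = 01101010111100011.
R = 54755 − (-19632) = 74387; wraps to -56685 = 10010001010010011
R = -56685 − (-15282) = -41403 = 10101111001000101
R = NOT 10101111001000101 = 01010000110111010 = 41402

01010000110111010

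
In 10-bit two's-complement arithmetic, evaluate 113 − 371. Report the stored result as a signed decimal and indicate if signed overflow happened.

-258; no overflow

113 → 0001110001
371 → 0101110011
Subtract via negate-and-add: invert 0101110011 + 1 = 1010001101 (i.e. -371).
  0001110001
+ 1010001101
= 1011111110
Result 1011111110: MSB = 1 → 766 − 1024 = -258.
Addends (after negating the subtrahend) have opposite signs, so signed overflow cannot occur.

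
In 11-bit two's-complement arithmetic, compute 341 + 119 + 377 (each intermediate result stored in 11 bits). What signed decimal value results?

837

341 + 119 = 460 (00111001100)
460 + 377 = 837 (01101000101)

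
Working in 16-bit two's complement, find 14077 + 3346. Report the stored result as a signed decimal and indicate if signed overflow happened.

17423; no overflow

14077 → 0011011011111101
3346 → 0000110100010010
  0011011011111101
+ 0000110100010010
= 0100010000001111
Result 0100010000001111: MSB = 0 → value 17423.
Both addends are non-negative and so is the stored result: no signed overflow.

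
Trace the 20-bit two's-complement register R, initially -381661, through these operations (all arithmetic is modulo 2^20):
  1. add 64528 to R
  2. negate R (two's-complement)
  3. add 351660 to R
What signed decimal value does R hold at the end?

-379783

Start: R = -381661 = 10100010110100100011.
R = -381661 + 64528 = -317133 = 10110010100100110011
R = −(-317133) = 317133 = 01001101011011001101
R = 317133 + 351660 = 668793; wraps to -379783 = 10100011010001111001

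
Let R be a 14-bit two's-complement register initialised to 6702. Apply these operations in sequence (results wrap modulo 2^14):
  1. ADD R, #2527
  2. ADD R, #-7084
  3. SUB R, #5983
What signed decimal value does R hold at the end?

Start: R = 6702 = 01101000101110.
R = 6702 + 2527 = 9229; wraps to -7155 = 10010000001101
R = -7155 + (-7084) = -14239; wraps to 2145 = 00100001100001
R = 2145 − 5983 = -3838 = 11000100000010

-3838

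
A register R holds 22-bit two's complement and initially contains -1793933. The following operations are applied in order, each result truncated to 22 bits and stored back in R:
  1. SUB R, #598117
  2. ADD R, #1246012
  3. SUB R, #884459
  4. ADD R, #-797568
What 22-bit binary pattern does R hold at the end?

0101001101100011011111

Start: R = -1793933 = 1001001010000001110011.
R = -1793933 − 598117 = -2392050; wraps to 1802254 = 0110111000000000001110
R = 1802254 + 1246012 = 3048266; wraps to -1146038 = 1011101000001101001010
R = -1146038 − 884459 = -2030497 = 1000010000010001011111
R = -2030497 + (-797568) = -2828065; wraps to 1366239 = 0101001101100011011111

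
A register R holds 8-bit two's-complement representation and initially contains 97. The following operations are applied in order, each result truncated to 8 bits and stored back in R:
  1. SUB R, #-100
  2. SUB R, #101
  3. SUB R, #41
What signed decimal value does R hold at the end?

Start: R = 97 = 01100001.
R = 97 − (-100) = 197; wraps to -59 = 11000101
R = -59 − 101 = -160; wraps to 96 = 01100000
R = 96 − 41 = 55 = 00110111

55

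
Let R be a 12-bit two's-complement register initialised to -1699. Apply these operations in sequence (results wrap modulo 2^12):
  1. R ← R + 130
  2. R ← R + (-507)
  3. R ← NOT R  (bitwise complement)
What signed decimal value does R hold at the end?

Start: R = -1699 = 100101011101.
R = -1699 + 130 = -1569 = 100111011111
R = -1569 + (-507) = -2076; wraps to 2020 = 011111100100
R = NOT 011111100100 = 100000011011 = -2021

-2021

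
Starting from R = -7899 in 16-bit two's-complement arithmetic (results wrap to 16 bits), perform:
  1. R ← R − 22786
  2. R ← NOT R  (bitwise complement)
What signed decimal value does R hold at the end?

30684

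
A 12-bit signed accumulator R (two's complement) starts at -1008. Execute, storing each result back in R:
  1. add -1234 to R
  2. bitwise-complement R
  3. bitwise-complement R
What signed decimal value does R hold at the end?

Start: R = -1008 = 110000010000.
R = -1008 + (-1234) = -2242; wraps to 1854 = 011100111110
R = NOT 011100111110 = 100011000001 = -1855
R = NOT 100011000001 = 011100111110 = 1854

1854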